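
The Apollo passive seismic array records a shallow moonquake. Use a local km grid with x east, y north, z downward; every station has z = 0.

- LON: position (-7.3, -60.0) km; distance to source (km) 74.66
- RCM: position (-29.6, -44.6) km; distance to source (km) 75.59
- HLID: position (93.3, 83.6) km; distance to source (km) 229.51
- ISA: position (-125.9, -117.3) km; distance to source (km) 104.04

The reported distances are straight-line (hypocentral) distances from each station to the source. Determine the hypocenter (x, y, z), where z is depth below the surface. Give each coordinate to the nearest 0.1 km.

Each station gives a sphere (x−x_i)² + (y−y_i)² + z² = d_i² (stations at z=0).
Subtracting the LON sphere from RCM and HLID: z² cancels, leaving linear equations in x and y:
-44.6 x + 30.8 y = -927.70
201.2 x + 287.2 y = -35060.16
Solving: x ≈ -42.798, y ≈ -92.094 km (keep extra digits for the depth step; rounded: -42.8, -92.1).
Then from the LON sphere: z² = 74.66² − (x + 7.3)² − (y + 60.0)² with x = -42.798, y = -92.094, so z ≈ 57.306 ≈ 57.3 km.
Check against ISA (with the unrounded solution): distance 104.05 ≈ 104.04 km. ✓

x ≈ -42.8 km, y ≈ -92.1 km, depth ≈ 57.3 km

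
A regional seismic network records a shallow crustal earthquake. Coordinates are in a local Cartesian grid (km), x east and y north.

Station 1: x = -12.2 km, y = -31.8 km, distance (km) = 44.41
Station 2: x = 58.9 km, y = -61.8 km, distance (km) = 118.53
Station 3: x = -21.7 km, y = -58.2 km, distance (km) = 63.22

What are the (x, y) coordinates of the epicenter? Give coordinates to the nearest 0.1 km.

Circle about each station: (x + 12.2)² + (y + 31.8)² = 44.41²; (x − 58.9)² + (y + 61.8)² = 118.53²; (x + 21.7)² + (y + 58.2)² = 63.22².
Subtracting the Station 1 equation from the Station 2 and Station 3 equations removes the quadratic terms:
142.2 x − 60.0 y = -5948.74
-19.0 x − 52.8 y = 673.53
Solving the 2×2 system: x ≈ -41.0, y ≈ 2.0 km.

(-41.0, 2.0)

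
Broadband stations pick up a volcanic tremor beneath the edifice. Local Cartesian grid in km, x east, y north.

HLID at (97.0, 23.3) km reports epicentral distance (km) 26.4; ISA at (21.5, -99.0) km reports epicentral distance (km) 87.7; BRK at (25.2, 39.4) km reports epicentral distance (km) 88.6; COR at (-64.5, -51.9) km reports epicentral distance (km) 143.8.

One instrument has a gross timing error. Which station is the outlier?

HLID

Solve using three stations at a time. Using ISA, BRK, COR (subtract circle equations pairwise → linear system) gives (x, y) ≈ (77.9, -31.8).
Distances from that point to each station vs reported:
  HLID: calculated 58.3 vs reported 26.4 → residual 31.9 km
  ISA: calculated 87.7 vs reported 87.7 → residual 0.0 km
  BRK: calculated 88.6 vs reported 88.6 → residual 0.0 km
  COR: calculated 143.8 vs reported 143.8 → residual 0.0 km
ISA, BRK, COR are mutually consistent (residuals ≈ 0); HLID is off by 31.9 km.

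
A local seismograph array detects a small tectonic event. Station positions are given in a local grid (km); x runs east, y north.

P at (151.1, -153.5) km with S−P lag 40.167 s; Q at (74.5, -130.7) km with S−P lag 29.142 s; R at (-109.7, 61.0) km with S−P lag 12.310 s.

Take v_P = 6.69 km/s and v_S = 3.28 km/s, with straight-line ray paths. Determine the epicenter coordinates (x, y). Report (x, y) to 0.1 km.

(-48.1, 11.2)

Distance from S−P lag: d = Δt · v_P v_S / (v_P − v_S) = Δt · (6.69·3.28)/(6.69−3.28) ≈ 6.4350·Δt.
So d_P = 258.47, d_Q = 187.53, d_R = 79.21 km.
Circle about each station: (x − 151.1)² + (y + 153.5)² = 258.47²; (x − 74.5)² + (y + 130.7)² = 187.53²; (x + 109.7)² + (y − 61.0)² = 79.21².
Subtracting the P equation from the Q and R equations removes the quadratic terms:
-153.2 x + 45.6 y = 7878.52
-521.6 x + 429.0 y = 29894.15
Solving the 2×2 system: x ≈ -48.1, y ≈ 11.2 km.
Check against P (with the unrounded x, y): √((x − 151.1)²+(y + 153.5)²) = 258.47 ≈ 258.47 km. ✓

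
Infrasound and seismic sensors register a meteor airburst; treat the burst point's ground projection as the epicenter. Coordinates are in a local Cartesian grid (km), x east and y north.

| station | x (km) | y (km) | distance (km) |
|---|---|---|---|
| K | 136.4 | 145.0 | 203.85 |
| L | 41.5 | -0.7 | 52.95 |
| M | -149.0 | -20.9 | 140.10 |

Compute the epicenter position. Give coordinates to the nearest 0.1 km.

Circle about each station: (x − 136.4)² + (y − 145.0)² = 203.85²; (x − 41.5)² + (y + 0.7)² = 52.95²; (x + 149.0)² + (y + 20.9)² = 140.10².
Subtracting the K equation from the L and M equations removes the quadratic terms:
-189.8 x − 291.4 y = 843.90
-570.8 x − 331.8 y = 4934.66
Solving the 2×2 system: x ≈ -11.2, y ≈ 4.4 km.

(-11.2, 4.4)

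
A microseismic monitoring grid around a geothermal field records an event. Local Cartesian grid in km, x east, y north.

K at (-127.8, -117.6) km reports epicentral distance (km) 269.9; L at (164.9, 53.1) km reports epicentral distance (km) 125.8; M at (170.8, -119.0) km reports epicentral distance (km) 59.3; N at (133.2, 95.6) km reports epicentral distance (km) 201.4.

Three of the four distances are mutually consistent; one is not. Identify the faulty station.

N

Solve using three stations at a time. Using K, L, M (subtract circle equations pairwise → linear system) gives (x, y) ≈ (137.8, -69.7).
Distances from that point to each station vs reported:
  K: calculated 269.9 vs reported 269.9 → residual 0.0 km
  L: calculated 125.8 vs reported 125.8 → residual 0.0 km
  M: calculated 59.3 vs reported 59.3 → residual 0.0 km
  N: calculated 165.4 vs reported 201.4 → residual 36.0 km
K, L, M are mutually consistent (residuals ≈ 0); N is off by 36.0 km.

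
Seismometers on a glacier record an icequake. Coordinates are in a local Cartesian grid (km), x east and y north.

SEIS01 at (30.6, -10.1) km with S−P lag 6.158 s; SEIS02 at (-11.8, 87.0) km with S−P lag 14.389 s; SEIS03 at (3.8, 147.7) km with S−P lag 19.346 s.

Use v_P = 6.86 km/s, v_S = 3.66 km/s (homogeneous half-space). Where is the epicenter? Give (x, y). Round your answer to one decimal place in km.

Distance from S−P lag: d = Δt · v_P v_S / (v_P − v_S) = Δt · (6.86·3.66)/(6.86−3.66) ≈ 7.8461·Δt.
So d_SEIS01 = 48.32, d_SEIS02 = 112.90, d_SEIS03 = 151.79 km.
Circle about each station: (x − 30.6)² + (y + 10.1)² = 48.32²; (x + 11.8)² + (y − 87.0)² = 112.90²; (x − 3.8)² + (y − 147.7)² = 151.79².
Subtracting pairs of circle equations eliminates x²+y² and gives linear equations (the radical axes):
-84.8 x + 194.2 y = -3741.72
-53.6 x + 315.6 y = 85.98
Solving the 2×2 system: x ≈ 73.2, y ≈ 12.7 km.

(73.2, 12.7)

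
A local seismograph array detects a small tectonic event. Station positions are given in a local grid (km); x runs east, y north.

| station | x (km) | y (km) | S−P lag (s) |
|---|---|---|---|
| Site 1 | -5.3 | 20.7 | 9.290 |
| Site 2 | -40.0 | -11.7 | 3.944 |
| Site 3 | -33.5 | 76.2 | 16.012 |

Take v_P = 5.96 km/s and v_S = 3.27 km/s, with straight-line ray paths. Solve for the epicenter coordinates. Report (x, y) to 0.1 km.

-34.8 km east, -39.8 km north

Distance from S−P lag: d = Δt · v_P v_S / (v_P − v_S) = Δt · (5.96·3.27)/(5.96−3.27) ≈ 7.2451·Δt.
So d_Site 1 = 67.31, d_Site 2 = 28.57, d_Site 3 = 116.01 km.
Circle about each station: (x + 5.3)² + (y − 20.7)² = 67.31²; (x + 40.0)² + (y + 11.7)² = 28.57²; (x + 33.5)² + (y − 76.2)² = 116.01².
Subtracting the Site 1 equation from the Site 2 and Site 3 equations removes the quadratic terms:
-69.4 x − 64.8 y = 4994.70
-56.4 x + 111.0 y = -2455.57
Solving the 2×2 system: x ≈ -34.8, y ≈ -39.8 km.
Check against Site 1 (with the unrounded x, y): √((x + 5.3)²+(y − 20.7)²) = 67.32 ≈ 67.31 km. ✓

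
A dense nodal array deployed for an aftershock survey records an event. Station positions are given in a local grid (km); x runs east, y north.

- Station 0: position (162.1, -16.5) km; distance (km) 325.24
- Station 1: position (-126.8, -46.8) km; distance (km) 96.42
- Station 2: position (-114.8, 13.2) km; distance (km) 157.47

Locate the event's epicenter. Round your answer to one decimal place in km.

x ≈ -137.7 km, y ≈ -142.6 km

Circle about each station: (x − 162.1)² + (y + 16.5)² = 325.24²; (x + 126.8)² + (y + 46.8)² = 96.42²; (x + 114.8)² + (y − 13.2)² = 157.47².
Subtracting the Station 0 equation from the Station 1 and Station 2 equations removes the quadratic terms:
-577.8 x − 60.6 y = 88204.06
-553.8 x + 59.4 y = 67788.88
Solving the 2×2 system: x ≈ -137.7, y ≈ -142.6 km.
Check against Station 0 (with the unrounded x, y): √((x − 162.1)²+(y + 16.5)²) = 325.24 ≈ 325.24 km. ✓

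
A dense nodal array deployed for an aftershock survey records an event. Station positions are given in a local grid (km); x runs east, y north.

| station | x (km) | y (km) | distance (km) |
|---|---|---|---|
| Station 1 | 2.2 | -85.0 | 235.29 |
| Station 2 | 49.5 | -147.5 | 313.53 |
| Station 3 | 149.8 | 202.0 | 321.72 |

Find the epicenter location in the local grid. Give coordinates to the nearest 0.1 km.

(-152.6, 92.2)

Circle about each station: (x − 2.2)² + (y + 85.0)² = 235.29²; (x − 49.5)² + (y + 147.5)² = 313.53²; (x − 149.8)² + (y − 202.0)² = 321.72².
Subtracting the Station 1 equation from the Station 2 and Station 3 equations removes the quadratic terms:
94.6 x − 125.0 y = -25963.02
295.2 x + 574.0 y = 7871.83
Solving the 2×2 system: x ≈ -152.6, y ≈ 92.2 km.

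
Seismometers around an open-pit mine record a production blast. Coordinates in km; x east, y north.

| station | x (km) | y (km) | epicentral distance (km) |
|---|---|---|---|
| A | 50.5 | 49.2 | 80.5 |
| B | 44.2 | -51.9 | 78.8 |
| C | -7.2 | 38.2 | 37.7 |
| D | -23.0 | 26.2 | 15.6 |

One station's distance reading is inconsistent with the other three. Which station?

D

Solve using three stations at a time. Using A, B, C (subtract circle equations pairwise → linear system) gives (x, y) ≈ (-14.1, 1.1).
Distances from that point to each station vs reported:
  A: calculated 80.5 vs reported 80.5 → residual 0.0 km
  B: calculated 78.8 vs reported 78.8 → residual 0.0 km
  C: calculated 37.7 vs reported 37.7 → residual 0.0 km
  D: calculated 26.6 vs reported 15.6 → residual 11.0 km
A, B, C are mutually consistent (residuals ≈ 0); D is off by 11.0 km.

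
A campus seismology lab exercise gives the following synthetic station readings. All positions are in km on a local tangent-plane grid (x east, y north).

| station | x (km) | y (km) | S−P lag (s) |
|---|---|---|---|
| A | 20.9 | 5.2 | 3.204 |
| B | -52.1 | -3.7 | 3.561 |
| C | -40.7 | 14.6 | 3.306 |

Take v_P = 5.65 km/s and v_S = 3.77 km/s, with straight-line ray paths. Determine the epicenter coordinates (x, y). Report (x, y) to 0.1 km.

x ≈ -12.2 km, y ≈ -9.7 km

Distance from S−P lag: d = Δt · v_P v_S / (v_P − v_S) = Δt · (5.65·3.77)/(5.65−3.77) ≈ 11.3301·Δt.
So d_A = 36.30, d_B = 40.35, d_C = 37.46 km.
Circle about each station: (x − 20.9)² + (y − 5.2)² = 36.30²; (x + 52.1)² + (y + 3.7)² = 40.35²; (x + 40.7)² + (y − 14.6)² = 37.46².
Subtracting the A equation from the B and C equations removes the quadratic terms:
-146.0 x − 17.8 y = 1953.82
-123.2 x + 18.8 y = 1320.24
Solving the 2×2 system: x ≈ -12.2, y ≈ -9.7 km.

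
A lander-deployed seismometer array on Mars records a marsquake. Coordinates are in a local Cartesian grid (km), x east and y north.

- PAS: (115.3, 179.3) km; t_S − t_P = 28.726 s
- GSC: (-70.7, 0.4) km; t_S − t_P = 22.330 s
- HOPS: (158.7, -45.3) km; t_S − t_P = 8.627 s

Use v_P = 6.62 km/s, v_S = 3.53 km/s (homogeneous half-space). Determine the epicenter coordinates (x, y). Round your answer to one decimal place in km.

94.0 km east, -36.9 km north

Distance from S−P lag: d = Δt · v_P v_S / (v_P − v_S) = Δt · (6.62·3.53)/(6.62−3.53) ≈ 7.5627·Δt.
So d_PAS = 217.24, d_GSC = 168.87, d_HOPS = 65.24 km.
Circle about each station: (x − 115.3)² + (y − 179.3)² = 217.24²; (x + 70.7)² + (y − 0.4)² = 168.87²; (x − 158.7)² + (y + 45.3)² = 65.24².
Subtracting the PAS equation from the GSC and HOPS equations removes the quadratic terms:
-372.0 x − 357.8 y = -21767.79
86.8 x − 449.2 y = 24732.16
Solving the 2×2 system: x ≈ 94.0, y ≈ -36.9 km.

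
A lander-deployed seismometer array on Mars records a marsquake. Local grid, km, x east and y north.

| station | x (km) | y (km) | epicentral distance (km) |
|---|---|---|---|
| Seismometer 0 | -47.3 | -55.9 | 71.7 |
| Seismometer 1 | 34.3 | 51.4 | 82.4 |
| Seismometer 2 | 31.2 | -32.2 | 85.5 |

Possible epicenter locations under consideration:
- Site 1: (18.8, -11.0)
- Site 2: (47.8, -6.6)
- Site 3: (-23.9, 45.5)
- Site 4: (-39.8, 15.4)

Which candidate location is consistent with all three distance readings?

For each candidate, compare |candidate − station| to the reported distance:
Site 1: residuals Seismometer 0 8.2, Seismometer 1 18.1, Seismometer 2 60.9 → max 60.9 km
Site 2: residuals Seismometer 0 35.4, Seismometer 1 22.8, Seismometer 2 55.0 → max 55.0 km
Site 3: residuals Seismometer 0 32.4, Seismometer 1 23.9, Seismometer 2 9.8 → max 32.4 km
Site 4: residuals Seismometer 0 0.0, Seismometer 1 0.0, Seismometer 2 0.0 → max 0.0 km
Only Site 4 has all residuals ≈ 0.

Site 4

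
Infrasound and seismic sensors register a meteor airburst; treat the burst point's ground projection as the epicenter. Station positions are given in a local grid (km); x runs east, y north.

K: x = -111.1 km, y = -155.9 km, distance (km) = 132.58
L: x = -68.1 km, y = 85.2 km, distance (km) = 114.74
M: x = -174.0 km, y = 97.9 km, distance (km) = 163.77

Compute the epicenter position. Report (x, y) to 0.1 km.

Circle about each station: (x + 111.1)² + (y + 155.9)² = 132.58²; (x + 68.1)² + (y − 85.2)² = 114.74²; (x + 174.0)² + (y − 97.9)² = 163.77².
Subtracting the K equation from the L and M equations removes the quadratic terms:
86.0 x + 482.2 y = -20339.18
-125.8 x + 507.6 y = -6030.77
Solving the 2×2 system: x ≈ -71.1, y ≈ -29.5 km.
Check against K (with the unrounded x, y): √((x + 111.1)²+(y + 155.9)²) = 132.58 ≈ 132.58 km. ✓

x ≈ -71.1 km, y ≈ -29.5 km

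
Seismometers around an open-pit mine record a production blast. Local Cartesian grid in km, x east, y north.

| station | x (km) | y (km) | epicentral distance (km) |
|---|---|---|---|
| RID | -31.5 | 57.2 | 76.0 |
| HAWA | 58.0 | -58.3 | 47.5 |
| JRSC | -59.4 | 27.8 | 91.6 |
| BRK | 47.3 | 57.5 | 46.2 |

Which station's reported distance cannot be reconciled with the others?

HAWA

Solve using three stations at a time. Using RID, JRSC, BRK (subtract circle equations pairwise → linear system) gives (x, y) ≈ (31.2, 14.3).
Distances from that point to each station vs reported:
  RID: calculated 76.0 vs reported 76.0 → residual 0.0 km
  HAWA: calculated 77.4 vs reported 47.5 → residual 29.9 km
  JRSC: calculated 91.6 vs reported 91.6 → residual 0.0 km
  BRK: calculated 46.2 vs reported 46.2 → residual 0.0 km
RID, JRSC, BRK are mutually consistent (residuals ≈ 0); HAWA is off by 29.9 km.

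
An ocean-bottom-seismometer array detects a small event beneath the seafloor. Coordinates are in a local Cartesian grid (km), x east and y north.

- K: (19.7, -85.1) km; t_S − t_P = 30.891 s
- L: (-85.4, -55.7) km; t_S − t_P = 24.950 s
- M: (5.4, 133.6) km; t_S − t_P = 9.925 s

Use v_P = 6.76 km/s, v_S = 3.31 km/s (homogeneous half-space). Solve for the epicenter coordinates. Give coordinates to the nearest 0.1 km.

Distance from S−P lag: d = Δt · v_P v_S / (v_P − v_S) = Δt · (6.76·3.31)/(6.76−3.31) ≈ 6.4857·Δt.
So d_K = 200.35, d_L = 161.82, d_M = 64.37 km.
Circle about each station: (x − 19.7)² + (y + 85.1)² = 200.35²; (x + 85.4)² + (y + 55.7)² = 161.82²; (x − 5.4)² + (y − 133.6)² = 64.37².
Subtracting the K equation from the L and M equations removes the quadratic terms:
-210.2 x + 58.8 y = 16719.96
-28.6 x + 437.4 y = 46244.65
Solving the 2×2 system: x ≈ -50.9, y ≈ 102.4 km.
Check against K (with the unrounded x, y): √((x − 19.7)²+(y + 85.1)²) = 200.35 ≈ 200.35 km. ✓

x ≈ -50.9 km, y ≈ 102.4 km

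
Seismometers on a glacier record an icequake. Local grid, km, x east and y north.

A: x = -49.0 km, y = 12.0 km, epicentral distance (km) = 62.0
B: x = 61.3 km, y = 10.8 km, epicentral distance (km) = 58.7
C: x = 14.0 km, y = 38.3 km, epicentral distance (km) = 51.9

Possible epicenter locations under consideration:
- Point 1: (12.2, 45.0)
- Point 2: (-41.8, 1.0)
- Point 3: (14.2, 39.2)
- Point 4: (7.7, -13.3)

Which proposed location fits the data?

Point 4

For each candidate, compare |candidate − station| to the reported distance:
Point 1: residuals A 7.5, B 1.1, C 45.0 → max 45.0 km
Point 2: residuals A 48.9, B 44.9, C 15.2 → max 48.9 km
Point 3: residuals A 6.8, B 3.7, C 51.0 → max 51.0 km
Point 4: residuals A 0.1, B 0.1, C 0.1 → max 0.1 km
Only Point 4 has all residuals ≈ 0.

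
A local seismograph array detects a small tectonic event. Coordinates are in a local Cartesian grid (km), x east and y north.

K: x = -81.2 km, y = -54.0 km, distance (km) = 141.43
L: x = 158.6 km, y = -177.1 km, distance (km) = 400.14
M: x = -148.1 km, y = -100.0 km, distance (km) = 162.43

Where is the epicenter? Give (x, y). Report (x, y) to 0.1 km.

Circle about each station: (x + 81.2)² + (y + 54.0)² = 141.43²; (x − 158.6)² + (y + 177.1)² = 400.14²; (x + 148.1)² + (y + 100.0)² = 162.43².
Subtracting the K equation from the L and M equations removes the quadratic terms:
479.6 x − 246.2 y = -93100.64
-133.8 x − 92.0 y = 16043.11
Solving the 2×2 system: x ≈ -162.4, y ≈ 61.8 km.

-162.4 km east, 61.8 km north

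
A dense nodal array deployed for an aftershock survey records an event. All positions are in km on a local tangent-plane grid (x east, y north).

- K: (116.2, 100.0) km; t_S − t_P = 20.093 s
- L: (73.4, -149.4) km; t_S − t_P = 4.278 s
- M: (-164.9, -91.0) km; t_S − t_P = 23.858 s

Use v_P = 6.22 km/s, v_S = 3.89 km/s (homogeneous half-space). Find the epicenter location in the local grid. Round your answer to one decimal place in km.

82.4 km east, -105.9 km north

Distance from S−P lag: d = Δt · v_P v_S / (v_P − v_S) = Δt · (6.22·3.89)/(6.22−3.89) ≈ 10.3845·Δt.
So d_K = 208.66, d_L = 44.42, d_M = 247.75 km.
Circle about each station: (x − 116.2)² + (y − 100.0)² = 208.66²; (x − 73.4)² + (y + 149.4)² = 44.42²; (x + 164.9)² + (y + 91.0)² = 247.75².
Subtracting the K equation from the L and M equations removes the quadratic terms:
-85.6 x − 498.8 y = 45771.34
-562.2 x − 382.0 y = -5870.50
Solving the 2×2 system: x ≈ 82.4, y ≈ -105.9 km.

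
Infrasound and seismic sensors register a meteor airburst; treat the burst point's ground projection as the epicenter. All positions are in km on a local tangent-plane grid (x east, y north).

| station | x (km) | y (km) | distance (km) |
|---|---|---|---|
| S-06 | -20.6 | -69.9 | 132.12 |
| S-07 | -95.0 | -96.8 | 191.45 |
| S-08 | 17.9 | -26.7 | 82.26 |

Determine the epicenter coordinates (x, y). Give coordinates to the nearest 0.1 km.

Circle about each station: (x + 20.6)² + (y + 69.9)² = 132.12²; (x + 95.0)² + (y + 96.8)² = 191.45²; (x − 17.9)² + (y + 26.7)² = 82.26².
Subtracting the S-06 equation from the S-07 and S-08 equations removes the quadratic terms:
-148.8 x − 53.8 y = -6112.54
77.0 x + 86.4 y = 6411.92
Solving the 2×2 system: x ≈ 21.0, y ≈ 55.5 km.

(21.0, 55.5)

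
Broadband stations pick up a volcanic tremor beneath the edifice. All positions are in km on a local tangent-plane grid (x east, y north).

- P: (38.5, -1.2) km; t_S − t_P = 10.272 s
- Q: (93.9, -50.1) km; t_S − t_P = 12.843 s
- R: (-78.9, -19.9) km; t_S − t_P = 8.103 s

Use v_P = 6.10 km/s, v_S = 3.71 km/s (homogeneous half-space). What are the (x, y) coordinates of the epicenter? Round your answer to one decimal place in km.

Distance from S−P lag: d = Δt · v_P v_S / (v_P − v_S) = Δt · (6.10·3.71)/(6.10−3.71) ≈ 9.4690·Δt.
So d_P = 97.27, d_Q = 121.61, d_R = 76.73 km.
Circle about each station: (x − 38.5)² + (y + 1.2)² = 97.27²; (x − 93.9)² + (y + 50.1)² = 121.61²; (x + 78.9)² + (y + 19.9)² = 76.73².
Subtracting the P equation from the Q and R equations removes the quadratic terms:
110.8 x − 97.8 y = 4515.99
-234.8 x − 37.4 y = 8711.49
Solving the 2×2 system: x ≈ -25.2, y ≈ -74.7 km.
Check against P (with the unrounded x, y): √((x − 38.5)²+(y + 1.2)²) = 97.28 ≈ 97.27 km. ✓

x ≈ -25.2 km, y ≈ -74.7 km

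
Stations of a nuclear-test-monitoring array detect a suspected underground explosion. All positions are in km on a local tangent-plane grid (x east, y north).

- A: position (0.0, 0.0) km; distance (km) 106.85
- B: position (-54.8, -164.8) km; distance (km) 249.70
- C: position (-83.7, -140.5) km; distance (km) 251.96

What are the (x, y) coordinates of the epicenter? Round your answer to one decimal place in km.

Circle about each station: x² + y² = 106.85²; (x + 54.8)² + (y + 164.8)² = 249.70²; (x + 83.7)² + (y + 140.5)² = 251.96².
Subtracting pairs of circle equations eliminates x²+y² and gives linear equations (the radical axes):
-109.6 x − 329.6 y = -20771.09
-167.4 x − 281.0 y = -25320.98
Solving the 2×2 system: x ≈ 102.9, y ≈ 28.8 km.
Check against A (with the unrounded x, y): √(x²+y²) = 106.88 ≈ 106.85 km. ✓

x ≈ 102.9 km, y ≈ 28.8 km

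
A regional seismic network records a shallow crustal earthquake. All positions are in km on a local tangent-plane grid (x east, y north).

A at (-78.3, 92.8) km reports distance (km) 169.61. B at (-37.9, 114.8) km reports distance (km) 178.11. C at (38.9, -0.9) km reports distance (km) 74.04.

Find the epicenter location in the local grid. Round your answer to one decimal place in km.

Circle about each station: (x + 78.3)² + (y − 92.8)² = 169.61²; (x + 37.9)² + (y − 114.8)² = 178.11²; (x − 38.9)² + (y + 0.9)² = 74.04².
Subtracting pairs of circle equations eliminates x²+y² and gives linear equations (the radical axes):
80.8 x + 44.0 y = -3082.90
234.4 x − 187.4 y = 10056.92
Solving the 2×2 system: x ≈ -5.3, y ≈ -60.3 km.
Check against A (with the unrounded x, y): √((x + 78.3)²+(y − 92.8)²) = 169.62 ≈ 169.61 km. ✓

(-5.3, -60.3)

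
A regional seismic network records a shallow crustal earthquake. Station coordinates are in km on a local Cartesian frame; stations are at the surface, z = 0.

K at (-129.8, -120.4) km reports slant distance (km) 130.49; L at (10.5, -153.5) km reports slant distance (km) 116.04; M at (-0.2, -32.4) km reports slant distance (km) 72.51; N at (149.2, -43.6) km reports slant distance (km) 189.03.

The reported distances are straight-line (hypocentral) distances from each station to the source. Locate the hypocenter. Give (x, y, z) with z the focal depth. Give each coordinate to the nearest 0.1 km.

x ≈ -29.3 km, y ≈ -62.1 km, depth ≈ 59.4 km

Each station gives a sphere (x−x_i)² + (y−y_i)² + z² = d_i² (stations at z=0).
Subtracting the K sphere from L and M: z² cancels, leaving linear equations in x and y:
280.6 x − 66.2 y = -4109.34
259.2 x + 176.0 y = -18524.46
Solving: x ≈ -29.297, y ≈ -62.106 km (keep extra digits for the depth step; rounded: -29.3, -62.1).
Then from the K sphere: z² = 130.49² − (x + 129.8)² − (y + 120.4)² with x = -29.297, y = -62.106, so z ≈ 59.402 ≈ 59.4 km.
Check against N (with the unrounded solution): distance 189.03 ≈ 189.03 km. ✓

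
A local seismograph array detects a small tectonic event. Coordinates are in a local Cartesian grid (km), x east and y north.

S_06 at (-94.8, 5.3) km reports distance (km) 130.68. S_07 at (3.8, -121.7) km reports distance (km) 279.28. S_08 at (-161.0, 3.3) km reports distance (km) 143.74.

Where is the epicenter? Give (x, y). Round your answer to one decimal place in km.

x ≈ -104.8 km, y ≈ 135.6 km

Circle about each station: (x + 94.8)² + (y − 5.3)² = 130.68²; (x − 3.8)² + (y + 121.7)² = 279.28²; (x + 161.0)² + (y − 3.3)² = 143.74².
Subtracting pairs of circle equations eliminates x²+y² and gives linear equations (the radical axes):
197.2 x − 254.0 y = -55109.86
-132.4 x − 4.0 y = 13332.83
Solving the 2×2 system: x ≈ -104.8, y ≈ 135.6 km.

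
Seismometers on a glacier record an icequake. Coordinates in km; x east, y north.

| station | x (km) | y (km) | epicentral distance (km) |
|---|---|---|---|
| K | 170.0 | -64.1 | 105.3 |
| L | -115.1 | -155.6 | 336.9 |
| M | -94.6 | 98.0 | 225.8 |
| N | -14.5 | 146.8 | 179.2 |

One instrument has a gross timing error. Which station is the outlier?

L

Solve using three stations at a time. Using K, M, N (subtract circle equations pairwise → linear system) gives (x, y) ≈ (120.3, 28.7).
Distances from that point to each station vs reported:
  K: calculated 105.3 vs reported 105.3 → residual 0.0 km
  L: calculated 299.0 vs reported 336.9 → residual 37.9 km
  M: calculated 225.8 vs reported 225.8 → residual 0.0 km
  N: calculated 179.2 vs reported 179.2 → residual 0.0 km
K, M, N are mutually consistent (residuals ≈ 0); L is off by 37.9 km.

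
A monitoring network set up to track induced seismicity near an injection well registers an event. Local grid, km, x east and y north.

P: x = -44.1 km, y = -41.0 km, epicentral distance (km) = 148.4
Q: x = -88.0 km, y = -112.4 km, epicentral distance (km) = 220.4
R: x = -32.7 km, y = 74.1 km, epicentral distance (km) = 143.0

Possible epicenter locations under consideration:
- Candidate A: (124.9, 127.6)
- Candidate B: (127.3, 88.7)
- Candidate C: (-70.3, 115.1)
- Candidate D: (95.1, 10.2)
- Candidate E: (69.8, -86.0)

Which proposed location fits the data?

For each candidate, compare |candidate − station| to the reported distance:
Candidate A: residuals P 90.3, Q 100.4, R 23.4 → max 100.4 km
Candidate B: residuals P 66.5, Q 74.2, R 17.7 → max 74.2 km
Candidate C: residuals P 9.9, Q 7.8, R 87.4 → max 87.4 km
Candidate D: residuals P 0.1, Q 0.0, R 0.1 → max 0.1 km
Candidate E: residuals P 25.9, Q 60.4, R 47.1 → max 60.4 km
Only Candidate D has all residuals ≈ 0.

Candidate D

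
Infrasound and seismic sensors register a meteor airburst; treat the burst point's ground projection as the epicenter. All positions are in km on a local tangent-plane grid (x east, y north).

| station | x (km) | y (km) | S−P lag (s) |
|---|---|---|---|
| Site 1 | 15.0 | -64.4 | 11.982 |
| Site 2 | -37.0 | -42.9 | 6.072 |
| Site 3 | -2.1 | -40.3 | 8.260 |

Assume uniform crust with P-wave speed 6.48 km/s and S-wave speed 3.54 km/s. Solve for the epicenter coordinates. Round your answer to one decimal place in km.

Distance from S−P lag: d = Δt · v_P v_S / (v_P − v_S) = Δt · (6.48·3.54)/(6.48−3.54) ≈ 7.8024·Δt.
So d_Site 1 = 93.49, d_Site 2 = 47.38, d_Site 3 = 64.45 km.
Circle about each station: (x − 15.0)² + (y + 64.4)² = 93.49²; (x + 37.0)² + (y + 42.9)² = 47.38²; (x + 2.1)² + (y + 40.3)² = 64.45².
Subtracting pairs of circle equations eliminates x²+y² and gives linear equations (the radical axes):
-104.0 x + 43.0 y = 5332.57
-34.2 x + 48.2 y = 1842.72
Solving the 2×2 system: x ≈ -50.2, y ≈ 2.6 km.

(-50.2, 2.6)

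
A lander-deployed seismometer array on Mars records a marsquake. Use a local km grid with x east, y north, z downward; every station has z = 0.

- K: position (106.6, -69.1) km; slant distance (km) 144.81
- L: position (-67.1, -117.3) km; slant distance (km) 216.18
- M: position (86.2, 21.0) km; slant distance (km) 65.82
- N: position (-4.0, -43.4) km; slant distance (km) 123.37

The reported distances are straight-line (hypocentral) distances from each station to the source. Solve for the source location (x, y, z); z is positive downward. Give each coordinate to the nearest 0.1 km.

Each station gives a sphere (x−x_i)² + (y−y_i)² + z² = d_i² (stations at z=0).
Subtracting the K sphere from L and M: z² cancels, leaving linear equations in x and y:
-347.4 x − 96.4 y = -23640.53
-40.8 x + 180.2 y = 8370.73
Solving: x ≈ 51.899, y ≈ 58.203 km (keep extra digits for the depth step; rounded: 51.9, 58.2).
Then from the K sphere: z² = 144.81² − (x − 106.6)² − (y + 69.1)² with x = 51.899, y = 58.203, so z ≈ 42.091 ≈ 42.1 km.

x ≈ 51.9 km, y ≈ 58.2 km, depth ≈ 42.1 km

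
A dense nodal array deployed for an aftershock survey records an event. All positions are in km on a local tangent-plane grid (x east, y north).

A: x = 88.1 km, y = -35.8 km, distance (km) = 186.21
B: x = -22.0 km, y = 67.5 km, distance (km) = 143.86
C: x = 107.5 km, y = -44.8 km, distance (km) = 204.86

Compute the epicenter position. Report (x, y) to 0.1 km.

Circle about each station: (x − 88.1)² + (y + 35.8)² = 186.21²; (x + 22.0)² + (y − 67.5)² = 143.86²; (x − 107.5)² + (y + 44.8)² = 204.86².
Subtracting the A equation from the B and C equations removes the quadratic terms:
-220.2 x + 206.6 y = 9975.46
38.8 x − 18.0 y = -2773.42
Solving the 2×2 system: x ≈ -97.1, y ≈ -55.2 km.
Check against A (with the unrounded x, y): √((x − 88.1)²+(y + 35.8)²) = 186.20 ≈ 186.21 km. ✓

-97.1 km east, -55.2 km north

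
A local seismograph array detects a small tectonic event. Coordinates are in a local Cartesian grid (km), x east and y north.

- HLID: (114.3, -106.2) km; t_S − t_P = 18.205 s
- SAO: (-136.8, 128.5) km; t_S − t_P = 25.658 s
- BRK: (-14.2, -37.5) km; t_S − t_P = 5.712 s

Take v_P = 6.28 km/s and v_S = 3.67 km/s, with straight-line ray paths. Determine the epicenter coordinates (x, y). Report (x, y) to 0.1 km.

Distance from S−P lag: d = Δt · v_P v_S / (v_P − v_S) = Δt · (6.28·3.67)/(6.28−3.67) ≈ 8.8305·Δt.
So d_HLID = 160.76, d_SAO = 226.57, d_BRK = 50.44 km.
Circle about each station: (x − 114.3)² + (y + 106.2)² = 160.76²; (x + 136.8)² + (y − 128.5)² = 226.57²; (x + 14.2)² + (y + 37.5)² = 50.44².
Subtracting the HLID equation from the SAO and BRK equations removes the quadratic terms:
-502.2 x + 469.4 y = -14606.63
-257.0 x + 137.4 y = 564.54
Solving the 2×2 system: x ≈ -44.0, y ≈ -78.2 km.
Check against HLID (with the unrounded x, y): √((x − 114.3)²+(y + 106.2)²) = 160.76 ≈ 160.76 km. ✓

(-44.0, -78.2)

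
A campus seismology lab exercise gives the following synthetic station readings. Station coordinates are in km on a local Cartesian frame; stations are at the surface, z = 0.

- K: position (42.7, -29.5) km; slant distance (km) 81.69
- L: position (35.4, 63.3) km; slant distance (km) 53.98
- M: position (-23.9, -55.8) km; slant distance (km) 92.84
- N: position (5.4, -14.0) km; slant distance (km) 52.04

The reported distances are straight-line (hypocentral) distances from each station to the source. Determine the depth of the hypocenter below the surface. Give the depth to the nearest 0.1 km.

depth ≈ 17.6 km

Each station gives a sphere (x−x_i)² + (y−y_i)² + z² = d_i² (stations at z=0).
Subtracting the K sphere from L and M: z² cancels, leaving linear equations in x and y:
-14.6 x + 185.6 y = 6325.93
-133.2 x − 52.6 y = -954.70
Solving: x ≈ -6.102, y ≈ 33.604 km (keep extra digits for the depth step; rounded: -6.1, 33.6).
Then from the K sphere: z² = 81.69² − (x − 42.7)² − (y + 29.5)² with x = -6.102, y = 33.604, so z ≈ 17.593 ≈ 17.6 km.
Check against N (with the unrounded solution): distance 52.04 ≈ 52.04 km. ✓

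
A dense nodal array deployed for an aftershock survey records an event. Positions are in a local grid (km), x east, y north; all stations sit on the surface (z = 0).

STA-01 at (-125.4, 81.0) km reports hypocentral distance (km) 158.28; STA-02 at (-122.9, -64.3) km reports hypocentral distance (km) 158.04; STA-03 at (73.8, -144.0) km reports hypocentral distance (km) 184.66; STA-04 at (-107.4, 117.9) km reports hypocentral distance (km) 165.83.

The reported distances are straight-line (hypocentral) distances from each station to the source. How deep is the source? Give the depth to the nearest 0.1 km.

Each station gives a sphere (x−x_i)² + (y−y_i)² + z² = d_i² (stations at z=0).
Subtracting the STA-01 sphere from STA-02 and STA-03: z² cancels, leaving linear equations in x and y:
5.0 x − 290.6 y = -2971.34
398.4 x − 450.0 y = -5150.48
Solving: x ≈ -1.406, y ≈ 10.201 km (keep extra digits for the depth step; rounded: -1.4, 10.2).
Then from the STA-01 sphere: z² = 158.28² − (x + 125.4)² − (y − 81.0)² with x = -1.406, y = 10.201, so z ≈ 68.305 ≈ 68.3 km.
Check against STA-04 (with the unrounded solution): distance 165.83 ≈ 165.83 km. ✓

68.3 km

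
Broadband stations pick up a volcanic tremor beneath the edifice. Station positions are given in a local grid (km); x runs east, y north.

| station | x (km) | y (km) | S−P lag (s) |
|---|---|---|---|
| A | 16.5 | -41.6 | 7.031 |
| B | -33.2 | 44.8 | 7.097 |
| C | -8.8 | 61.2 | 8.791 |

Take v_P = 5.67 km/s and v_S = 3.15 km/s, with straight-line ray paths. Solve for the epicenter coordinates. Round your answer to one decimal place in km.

-12.4 km east, -1.0 km north

Distance from S−P lag: d = Δt · v_P v_S / (v_P − v_S) = Δt · (5.67·3.15)/(5.67−3.15) ≈ 7.0875·Δt.
So d_A = 49.83, d_B = 50.30, d_C = 62.31 km.
Circle about each station: (x − 16.5)² + (y + 41.6)² = 49.83²; (x + 33.2)² + (y − 44.8)² = 50.30²; (x + 8.8)² + (y − 61.2)² = 62.31².
Subtracting pairs of circle equations eliminates x²+y² and gives linear equations (the radical axes):
-99.4 x + 172.8 y = 1059.41
-50.6 x + 205.6 y = 420.56
Solving the 2×2 system: x ≈ -12.4, y ≈ -1.0 km.
Check against A (with the unrounded x, y): √((x − 16.5)²+(y + 41.6)²) = 49.84 ≈ 49.83 km. ✓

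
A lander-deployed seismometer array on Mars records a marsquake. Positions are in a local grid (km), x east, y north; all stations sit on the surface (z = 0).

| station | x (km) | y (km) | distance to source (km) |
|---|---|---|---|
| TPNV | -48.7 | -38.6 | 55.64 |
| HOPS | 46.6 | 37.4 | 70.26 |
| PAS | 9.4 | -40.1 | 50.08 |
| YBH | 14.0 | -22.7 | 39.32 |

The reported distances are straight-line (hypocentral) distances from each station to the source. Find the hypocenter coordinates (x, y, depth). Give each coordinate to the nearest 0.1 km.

Each station gives a sphere (x−x_i)² + (y−y_i)² + z² = d_i² (stations at z=0).
Subtracting the TPNV sphere from HOPS and PAS: z² cancels, leaving linear equations in x and y:
190.6 x + 152.0 y = -2131.99
116.2 x − 3.0 y = -1577.48
Solving: x ≈ -13.501, y ≈ 2.903 km (keep extra digits for the depth step; rounded: -13.5, 2.9).
Then from the TPNV sphere: z² = 55.64² − (x + 48.7)² − (y + 38.6)² with x = -13.501, y = 2.903, so z ≈ 11.591 ≈ 11.6 km.
Check against YBH (with the unrounded solution): distance 39.32 ≈ 39.32 km. ✓

(-13.5, 2.9, 11.6)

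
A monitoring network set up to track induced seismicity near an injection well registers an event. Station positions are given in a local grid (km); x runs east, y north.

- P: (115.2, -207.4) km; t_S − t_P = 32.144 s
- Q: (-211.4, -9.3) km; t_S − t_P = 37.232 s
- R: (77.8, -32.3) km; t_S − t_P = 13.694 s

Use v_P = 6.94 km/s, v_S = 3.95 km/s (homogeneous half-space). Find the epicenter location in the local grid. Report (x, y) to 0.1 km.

Distance from S−P lag: d = Δt · v_P v_S / (v_P − v_S) = Δt · (6.94·3.95)/(6.94−3.95) ≈ 9.1682·Δt.
So d_P = 294.70, d_Q = 341.35, d_R = 125.55 km.
Circle about each station: (x − 115.2)² + (y + 207.4)² = 294.70²; (x + 211.4)² + (y + 9.3)² = 341.35²; (x − 77.8)² + (y + 32.3)² = 125.55².
Subtracting pairs of circle equations eliminates x²+y² and gives linear equations (the radical axes):
-653.2 x + 396.2 y = -41181.08
-74.8 x + 350.2 y = 21895.62
Solving the 2×2 system: x ≈ 116.0, y ≈ 87.3 km.

116.0 km east, 87.3 km north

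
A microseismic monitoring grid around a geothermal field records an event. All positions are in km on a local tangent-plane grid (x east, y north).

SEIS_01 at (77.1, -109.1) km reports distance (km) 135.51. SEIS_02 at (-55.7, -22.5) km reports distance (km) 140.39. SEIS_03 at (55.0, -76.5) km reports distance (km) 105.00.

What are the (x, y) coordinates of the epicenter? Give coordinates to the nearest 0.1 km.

Circle about each station: (x − 77.1)² + (y + 109.1)² = 135.51²; (x + 55.7)² + (y + 22.5)² = 140.39²; (x − 55.0)² + (y + 76.5)² = 105.00².
Subtracting the SEIS_01 equation from the SEIS_02 and SEIS_03 equations removes the quadratic terms:
-265.6 x + 173.2 y = -15584.87
-44.2 x + 65.2 y = -1632.01
Solving the 2×2 system: x ≈ 75.9, y ≈ 26.4 km.

x ≈ 75.9 km, y ≈ 26.4 km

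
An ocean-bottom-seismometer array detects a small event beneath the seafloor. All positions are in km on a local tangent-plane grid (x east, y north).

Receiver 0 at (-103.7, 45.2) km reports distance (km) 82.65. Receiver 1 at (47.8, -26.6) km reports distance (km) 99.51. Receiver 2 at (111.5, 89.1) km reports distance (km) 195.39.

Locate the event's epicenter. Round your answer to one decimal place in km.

Circle about each station: (x + 103.7)² + (y − 45.2)² = 82.65²; (x − 47.8)² + (y + 26.6)² = 99.51²; (x − 111.5)² + (y − 89.1)² = 195.39².
Subtracting the Receiver 0 equation from the Receiver 1 and Receiver 2 equations removes the quadratic terms:
303.0 x − 143.6 y = -12875.55
430.4 x + 87.8 y = -23771.90
Solving the 2×2 system: x ≈ -51.4, y ≈ -18.8 km.

(-51.4, -18.8)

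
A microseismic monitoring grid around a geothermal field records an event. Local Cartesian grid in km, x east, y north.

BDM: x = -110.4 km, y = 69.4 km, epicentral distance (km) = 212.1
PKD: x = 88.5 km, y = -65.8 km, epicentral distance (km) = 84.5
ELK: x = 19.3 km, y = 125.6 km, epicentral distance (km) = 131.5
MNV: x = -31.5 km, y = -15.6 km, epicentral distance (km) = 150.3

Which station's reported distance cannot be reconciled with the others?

Solve using three stations at a time. Using BDM, PKD, ELK (subtract circle equations pairwise → linear system) gives (x, y) ≈ (95.5, 18.4).
Distances from that point to each station vs reported:
  BDM: calculated 212.1 vs reported 212.1 → residual 0.0 km
  PKD: calculated 84.5 vs reported 84.5 → residual 0.0 km
  ELK: calculated 131.5 vs reported 131.5 → residual 0.0 km
  MNV: calculated 131.5 vs reported 150.3 → residual 18.8 km
BDM, PKD, ELK are mutually consistent (residuals ≈ 0); MNV is off by 18.8 km.

MNV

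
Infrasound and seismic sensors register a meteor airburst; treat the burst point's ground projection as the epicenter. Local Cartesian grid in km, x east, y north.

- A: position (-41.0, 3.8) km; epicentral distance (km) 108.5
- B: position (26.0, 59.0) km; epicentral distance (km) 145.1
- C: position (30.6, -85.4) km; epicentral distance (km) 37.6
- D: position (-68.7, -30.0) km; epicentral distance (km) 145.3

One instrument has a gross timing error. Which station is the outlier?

A

Solve using three stations at a time. Using B, C, D (subtract circle equations pairwise → linear system) gives (x, y) ≈ (67.7, -80.0).
Distances from that point to each station vs reported:
  A: calculated 137.2 vs reported 108.5 → residual 28.7 km
  B: calculated 145.1 vs reported 145.1 → residual 0.0 km
  C: calculated 37.5 vs reported 37.6 → residual 0.1 km
  D: calculated 145.3 vs reported 145.3 → residual 0.0 km
B, C, D are mutually consistent (residuals ≈ 0); A is off by 28.7 km.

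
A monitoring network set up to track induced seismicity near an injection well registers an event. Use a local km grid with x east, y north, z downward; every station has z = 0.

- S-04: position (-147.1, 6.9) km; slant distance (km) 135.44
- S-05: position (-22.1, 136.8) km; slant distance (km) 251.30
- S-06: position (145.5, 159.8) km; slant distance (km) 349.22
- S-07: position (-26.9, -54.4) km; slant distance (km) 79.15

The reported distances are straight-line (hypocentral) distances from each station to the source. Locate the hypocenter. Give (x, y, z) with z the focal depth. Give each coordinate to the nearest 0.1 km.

Each station gives a sphere (x−x_i)² + (y−y_i)² + z² = d_i² (stations at z=0).
Subtracting the S-04 sphere from S-05 and S-06: z² cancels, leaving linear equations in x and y:
250.0 x + 259.8 y = -47291.07
585.2 x + 305.8 y = -78590.34
Solving: x ≈ -78.801, y ≈ -106.200 km (keep extra digits for the depth step; rounded: -78.8, -106.2).
Then from the S-04 sphere: z² = 135.44² − (x + 147.1)² − (y − 6.9)² with x = -78.801, y = -106.200, so z ≈ 29.793 ≈ 29.8 km.
Check against S-07 (with the unrounded solution): distance 79.15 ≈ 79.15 km. ✓

(-78.8, -106.2, 29.8)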